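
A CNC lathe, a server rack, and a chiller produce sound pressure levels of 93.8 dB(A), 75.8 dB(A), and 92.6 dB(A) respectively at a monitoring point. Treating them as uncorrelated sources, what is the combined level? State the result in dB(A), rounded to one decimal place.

For uncorrelated sources the intensities add, so convert each level to linear form, sum, and take 10·log₁₀ of the total.
Σ 10^(L/10) = 10^(93.8/10) + 10^(75.8/10) + 10^(92.6/10) = 4.257e+09.
L_total = 10·log₁₀(4.257e+09) = 96.29 dB(A).

96.3 dB(A)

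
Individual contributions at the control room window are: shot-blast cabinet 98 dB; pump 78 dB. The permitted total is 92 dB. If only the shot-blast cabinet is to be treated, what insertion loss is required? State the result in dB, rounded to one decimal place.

6.2 dB

Fixed contribution from the other source: Σ 10^(L/10) = 10^(78/10) = 6.310e+07 (78.00 dB).
To meet 92 dB overall, the treated shot-blast cabinet may contribute at most 10^(92/10) − 6.310e+07 = 1.522e+09, i.e. 91.82 dB.
Required insertion loss = 98 − 91.82 = 6.18 dB.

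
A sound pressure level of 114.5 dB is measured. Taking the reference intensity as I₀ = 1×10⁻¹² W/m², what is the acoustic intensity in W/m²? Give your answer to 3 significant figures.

0.282 W/m²

I/I₀ = 10^(114.5/10) = 2.818e+11, so I = 2.818e+11 × 10⁻¹² W/m².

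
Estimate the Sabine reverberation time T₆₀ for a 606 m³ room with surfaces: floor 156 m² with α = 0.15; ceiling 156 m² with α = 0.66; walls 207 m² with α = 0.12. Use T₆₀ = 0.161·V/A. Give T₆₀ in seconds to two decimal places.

0.65 s

A = Σ Sᵢαᵢ = 156·0.15 + 156·0.66 + 207·0.12 = 151.20 m².
T₆₀ = 0.161 × 606 / 151.20 = 0.645 s.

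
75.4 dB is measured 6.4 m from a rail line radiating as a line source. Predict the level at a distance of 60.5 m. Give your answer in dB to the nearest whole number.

66 dB

Line-source attenuation: ΔL = 10·log₁₀(r₂/r₁) = 10·log₁₀(60.5/6.4) = 9.756 dB.
L₂ = 75.4 − 10·log₁₀(60.5/6.4) = 75.4 − 9.756 = 65.64 dB.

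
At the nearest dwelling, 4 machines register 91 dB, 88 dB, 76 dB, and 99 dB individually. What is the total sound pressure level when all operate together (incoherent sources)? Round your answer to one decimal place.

99.9 dB

Incoherent sources combine by intensity addition: L_total = 10·log₁₀(Σ 10^(L_i/10)).
Σ 10^(L/10) = 10^(91/10) + 10^(88/10) + 10^(76/10) + 10^(99/10) = 9.873e+09.
L_total = 10·log₁₀(9.873e+09) = 99.94 dB.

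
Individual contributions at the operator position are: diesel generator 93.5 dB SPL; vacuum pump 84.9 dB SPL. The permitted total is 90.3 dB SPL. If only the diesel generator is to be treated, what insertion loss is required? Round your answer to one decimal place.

Fixed contribution from the other source: Σ 10^(L/10) = 10^(84.9/10) = 3.090e+08 (84.90 dB SPL).
The limit corresponds to 10^(90.3/10) = 1.072e+09; subtracting the fixed part leaves 7.625e+08 for the diesel generator, i.e. 88.82 dB SPL.
Required insertion loss = 93.5 − 88.82 = 4.68 dB.

4.7 dB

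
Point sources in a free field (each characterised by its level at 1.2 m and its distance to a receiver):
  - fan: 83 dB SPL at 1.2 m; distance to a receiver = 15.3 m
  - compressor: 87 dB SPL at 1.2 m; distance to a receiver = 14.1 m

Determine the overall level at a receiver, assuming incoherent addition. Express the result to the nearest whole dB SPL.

First find each source's level at the receiver (point-source: −20·log₁₀(r/r_ref)), then combine on an intensity basis.
fan: 83 − 20·log₁₀(15.3/1.2) = 83 − 22.11 = 60.89 dB SPL.
compressor: 87 − 20·log₁₀(14.1/1.2) = 87 − 21.40 = 65.60 dB SPL.
Σ 10^(L/10) = 4.858e+06 → L_total = 10·log₁₀(4.858e+06) = 66.86 dB SPL.

67 dB SPL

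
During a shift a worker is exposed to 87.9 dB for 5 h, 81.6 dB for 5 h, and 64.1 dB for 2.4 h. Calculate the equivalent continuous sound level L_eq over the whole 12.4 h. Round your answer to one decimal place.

84.9 dB

L_eq = 10·log₁₀[(1/T)·Σ tᵢ·10^(Lᵢ/10)] with T = 12.4 h.
Σ tᵢ·10^(Lᵢ/10) = 5·10^(87.9/10) + 5·10^(81.6/10) + 2.4·10^(64.1/10) = 3.812e+09.
L_eq = 10·log₁₀(3.812e+09/12.4) = 84.88 dB.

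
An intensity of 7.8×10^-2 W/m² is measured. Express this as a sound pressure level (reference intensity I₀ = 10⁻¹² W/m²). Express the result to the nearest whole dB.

109 dB

Dividing by I₀ shifts the exponent by 12: I/I₀ = 7.8×10^10.
L = 10·(0.8921 + 10) = 108.92 dB.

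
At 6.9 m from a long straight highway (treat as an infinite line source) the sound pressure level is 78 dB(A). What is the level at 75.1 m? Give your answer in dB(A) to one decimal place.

Cylindrical spreading from a line source gives a 10·log₁₀(r₂/r₁) drop.
L₂ = 78 − 10·log₁₀(75.1/6.9) = 78 − 10.368 = 67.63 dB(A).

67.6 dB(A)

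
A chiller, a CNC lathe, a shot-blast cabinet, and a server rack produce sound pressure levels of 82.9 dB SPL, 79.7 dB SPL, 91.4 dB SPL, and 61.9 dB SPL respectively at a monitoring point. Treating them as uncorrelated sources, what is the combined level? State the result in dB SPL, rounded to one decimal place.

For uncorrelated sources the intensities add, so convert each level to linear form, sum, and take 10·log₁₀ of the total.
Σ 10^(L/10) = 10^(82.9/10) + 10^(79.7/10) + 10^(91.4/10) + 10^(61.9/10) = 1.670e+09.
L_total = 10·log₁₀(1.670e+09) = 92.23 dB SPL.

92.2 dB SPL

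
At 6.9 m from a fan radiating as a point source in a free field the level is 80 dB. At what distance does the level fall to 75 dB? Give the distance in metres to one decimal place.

For a point source L₁ − L₂ = 20·log₁₀(r₂/r₁), so r₂ = r₁·10^((L₁−L₂)/20).
r₂ = 6.9·10^((80−75)/20) = 6.9·10^(5.0/20) = 12.27 m.

12.3 m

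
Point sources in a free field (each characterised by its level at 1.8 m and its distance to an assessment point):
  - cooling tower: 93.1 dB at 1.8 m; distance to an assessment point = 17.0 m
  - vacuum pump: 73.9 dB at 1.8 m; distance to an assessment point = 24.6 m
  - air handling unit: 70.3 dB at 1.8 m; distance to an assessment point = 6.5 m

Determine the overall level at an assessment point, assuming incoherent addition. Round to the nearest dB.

First find each source's level at the receiver (point-source: −20·log₁₀(r/r_ref)), then combine on an intensity basis.
cooling tower: 93.1 − 20·log₁₀(17.0/1.8) = 93.1 − 19.50 = 73.60 dB.
vacuum pump: 73.9 − 20·log₁₀(24.6/1.8) = 73.9 − 22.71 = 51.19 dB.
air handling unit: 70.3 − 20·log₁₀(6.5/1.8) = 70.3 − 11.15 = 59.15 dB.
Σ 10^(L/10) = 2.384e+07 → L_total = 10·log₁₀(2.384e+07) = 73.77 dB.

74 dB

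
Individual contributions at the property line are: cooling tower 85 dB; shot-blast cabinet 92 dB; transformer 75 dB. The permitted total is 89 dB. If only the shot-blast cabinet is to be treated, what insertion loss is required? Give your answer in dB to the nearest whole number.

6 dB

Fixed contribution from the other sources: Σ 10^(L/10) = 10^(85/10) + 10^(75/10) = 3.479e+08 (85.41 dB).
The limit corresponds to 10^(89/10) = 7.943e+08; subtracting the fixed part leaves 4.465e+08 for the shot-blast cabinet, i.e. 86.50 dB.
Required insertion loss = 92 − 86.50 = 5.50 dB.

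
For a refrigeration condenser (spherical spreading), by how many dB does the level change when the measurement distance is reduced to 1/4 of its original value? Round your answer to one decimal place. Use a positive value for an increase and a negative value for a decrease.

A point source loses 6 dB per doubling of distance; generally ΔL = −20·log₁₀(r₂/r₁).
ΔL = −20·log₁₀(0.25) = +12.04 dB.

+12.0 dB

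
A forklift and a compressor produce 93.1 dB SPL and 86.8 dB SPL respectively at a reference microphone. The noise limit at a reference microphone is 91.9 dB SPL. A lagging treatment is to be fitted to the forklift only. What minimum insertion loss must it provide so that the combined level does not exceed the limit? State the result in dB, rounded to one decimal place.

2.8 dB

Everything except the forklift sums to 10^(86.8/10) = 4.786e+08 in linear terms, 86.80 dB SPL.
To meet 91.9 dB SPL overall, the treated forklift may contribute at most 10^(91.9/10) − 4.786e+08 = 1.070e+09, i.e. 90.29 dB SPL.
Required insertion loss = 93.1 − 90.29 = 2.81 dB.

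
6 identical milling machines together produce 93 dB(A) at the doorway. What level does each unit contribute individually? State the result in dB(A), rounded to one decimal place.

Dividing the total intensity by 6 lowers the level by 10·log₁₀ 6 = 7.782 dB: L₁ = 93 − 7.782.

85.2 dB(A)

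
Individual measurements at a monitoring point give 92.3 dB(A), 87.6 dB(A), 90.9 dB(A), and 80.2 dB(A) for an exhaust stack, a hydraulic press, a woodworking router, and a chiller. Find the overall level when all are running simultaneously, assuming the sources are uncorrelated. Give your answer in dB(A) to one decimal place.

For uncorrelated sources the intensities add, so convert each level to linear form, sum, and take 10·log₁₀ of the total.
Σ 10^(L/10) = 10^(92.3/10) + 10^(87.6/10) + 10^(90.9/10) + 10^(80.2/10) = 3.609e+09.
L_total = 10·log₁₀(3.609e+09) = 95.57 dB(A).

95.6 dB(A)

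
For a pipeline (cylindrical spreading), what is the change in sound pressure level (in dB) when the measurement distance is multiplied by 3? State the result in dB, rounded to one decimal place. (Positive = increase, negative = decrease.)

-4.8 dB

A line source loses 3 dB per doubling of distance; generally ΔL = −10·log₁₀(r₂/r₁).
ΔL = −10·log₁₀(3) = -4.77 dB.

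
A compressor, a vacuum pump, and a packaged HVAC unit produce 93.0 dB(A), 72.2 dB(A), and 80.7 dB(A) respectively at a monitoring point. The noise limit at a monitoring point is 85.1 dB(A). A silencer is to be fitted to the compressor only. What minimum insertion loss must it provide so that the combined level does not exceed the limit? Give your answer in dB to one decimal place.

10.2 dB

Everything except the compressor sums to 10^(72.2/10) + 10^(80.7/10) = 1.341e+08 in linear terms, 81.27 dB(A).
To meet 85.1 dB(A) overall, the treated compressor may contribute at most 10^(85.1/10) − 1.341e+08 = 1.895e+08, i.e. 82.78 dB(A).
So the compressor must be reduced from 93.0 to 82.78 dB(A): IL = 10.22 dB.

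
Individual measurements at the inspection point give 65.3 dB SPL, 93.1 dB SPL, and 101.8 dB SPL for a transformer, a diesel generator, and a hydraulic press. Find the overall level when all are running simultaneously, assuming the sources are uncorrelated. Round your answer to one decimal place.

102.4 dB SPL

For uncorrelated sources the intensities add, so convert each level to linear form, sum, and take 10·log₁₀ of the total.
Σ 10^(L/10) = 10^(65.3/10) + 10^(93.1/10) + 10^(101.8/10) = 1.718e+10.
L_total = 10·log₁₀(1.718e+10) = 102.35 dB SPL.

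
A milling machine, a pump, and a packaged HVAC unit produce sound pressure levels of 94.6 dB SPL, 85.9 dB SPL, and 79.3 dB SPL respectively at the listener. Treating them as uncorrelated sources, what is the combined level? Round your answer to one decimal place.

95.3 dB SPL

For uncorrelated sources the intensities add, so convert each level to linear form, sum, and take 10·log₁₀ of the total.
Σ 10^(L/10) = 10^(94.6/10) + 10^(85.9/10) + 10^(79.3/10) = 3.358e+09.
L_total = 10·log₁₀(3.358e+09) = 95.26 dB SPL.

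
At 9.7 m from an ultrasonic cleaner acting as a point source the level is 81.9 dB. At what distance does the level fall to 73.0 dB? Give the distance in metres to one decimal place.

Point-source spreading drops the level by 20·log₁₀(r₂/r₁); inverting, r₂/r₁ = 10^(ΔL/20).
r₂ = 9.7·10^((81.9−73.0)/20) = 9.7·10^(8.9/20) = 27.03 m.

27.0 m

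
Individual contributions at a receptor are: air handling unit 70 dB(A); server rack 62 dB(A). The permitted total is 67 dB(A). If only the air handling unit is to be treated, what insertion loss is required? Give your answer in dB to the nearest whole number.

5 dB

Fixed contribution from the other source: Σ 10^(L/10) = 10^(62/10) = 1.585e+06 (62.00 dB(A)).
To meet 67 dB(A) overall, the treated air handling unit may contribute at most 10^(67/10) − 1.585e+06 = 3.427e+06, i.e. 65.35 dB(A).
So the air handling unit must be reduced from 70 to 65.35 dB(A): IL = 4.65 dB.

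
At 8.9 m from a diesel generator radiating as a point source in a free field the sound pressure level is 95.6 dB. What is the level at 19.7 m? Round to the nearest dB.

For a point source, L₂ = L₁ − 20·log₁₀(r₂/r₁).
L₂ = 95.6 − 20·log₁₀(19.7/8.9) = 95.6 − 6.902 = 88.70 dB.

89 dB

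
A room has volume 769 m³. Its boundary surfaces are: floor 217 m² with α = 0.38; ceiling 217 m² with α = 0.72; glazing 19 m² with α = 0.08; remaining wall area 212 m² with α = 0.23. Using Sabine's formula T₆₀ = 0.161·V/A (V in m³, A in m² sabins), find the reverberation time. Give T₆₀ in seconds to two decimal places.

0.43 s

Summing Sᵢαᵢ: 217·0.38 + 217·0.72 + 19·0.08 + 212·0.23 = 288.98 m².
T₆₀ = 0.161 × 769 / 288.98 = 0.428 s.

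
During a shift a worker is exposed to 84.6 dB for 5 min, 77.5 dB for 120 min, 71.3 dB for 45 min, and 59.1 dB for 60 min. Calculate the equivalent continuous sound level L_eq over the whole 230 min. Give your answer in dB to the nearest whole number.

The energy average is taken in the linear domain: L_eq = 10·log₁₀[(Σ tᵢ·10^(Lᵢ/10))/T], T = 230 min.
Σ tᵢ·10^(Lᵢ/10) = 5·10^(84.6/10) + 120·10^(77.5/10) + 45·10^(71.3/10) + 60·10^(59.1/10) = 8.846e+09.
L_eq = 10·log₁₀(8.846e+09/230) = 75.85 dB.

76 dB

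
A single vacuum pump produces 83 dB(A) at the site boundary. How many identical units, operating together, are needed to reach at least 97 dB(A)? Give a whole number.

Need L₁ + 10·log₁₀ N ≥ 97, i.e. log₁₀ N ≥ 1.40.
N ≥ 10^(14.0/10) = 25.119, so N = 26.

26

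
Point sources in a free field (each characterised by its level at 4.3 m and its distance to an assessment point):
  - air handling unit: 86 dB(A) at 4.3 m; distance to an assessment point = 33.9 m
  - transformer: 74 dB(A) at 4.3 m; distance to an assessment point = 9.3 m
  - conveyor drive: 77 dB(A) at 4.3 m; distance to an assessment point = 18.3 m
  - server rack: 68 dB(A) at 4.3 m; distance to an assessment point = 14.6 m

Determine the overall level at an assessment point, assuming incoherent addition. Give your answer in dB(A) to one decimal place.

First find each source's level at the receiver (point-source: −20·log₁₀(r/r_ref)), then combine on an intensity basis.
air handling unit: 86 − 20·log₁₀(33.9/4.3) = 86 − 17.93 = 68.07 dB(A).
transformer: 74 − 20·log₁₀(9.3/4.3) = 74 − 6.70 = 67.30 dB(A).
conveyor drive: 77 − 20·log₁₀(18.3/4.3) = 77 − 12.58 = 64.42 dB(A).
server rack: 68 − 20·log₁₀(14.6/4.3) = 68 − 10.62 = 57.38 dB(A).
Σ 10^(L/10) = 1.509e+07 → L_total = 10·log₁₀(1.509e+07) = 71.79 dB(A).

71.8 dB(A)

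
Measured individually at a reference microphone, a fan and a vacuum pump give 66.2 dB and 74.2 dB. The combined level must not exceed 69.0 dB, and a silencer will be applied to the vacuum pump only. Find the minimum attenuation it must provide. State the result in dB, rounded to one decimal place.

8.4 dB

Everything except the vacuum pump sums to 10^(66.2/10) = 4.169e+06 in linear terms, 66.20 dB.
The limit corresponds to 10^(69.0/10) = 7.943e+06; subtracting the fixed part leaves 3.775e+06 for the vacuum pump, i.e. 65.77 dB.
Required insertion loss = 74.2 − 65.77 = 8.43 dB.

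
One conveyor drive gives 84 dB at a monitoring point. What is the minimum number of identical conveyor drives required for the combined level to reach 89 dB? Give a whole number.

4

The shortfall is 89 − 84 = 5.0 dB, and N units add 10·log₁₀ N, so need 10·log₁₀ N ≥ 5.0.
N ≥ 10^(5.0/10) = 3.162, so N = 4.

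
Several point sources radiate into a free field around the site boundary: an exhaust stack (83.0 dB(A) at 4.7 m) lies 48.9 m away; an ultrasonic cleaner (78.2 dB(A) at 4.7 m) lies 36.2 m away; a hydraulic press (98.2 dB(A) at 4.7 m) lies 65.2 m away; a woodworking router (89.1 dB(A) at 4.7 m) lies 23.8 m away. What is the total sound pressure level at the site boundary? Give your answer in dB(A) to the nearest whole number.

Apply inverse-square spreading to bring every level to the receiver, then sum 10^(L/10).
exhaust stack: 83.0 − 20·log₁₀(48.9/4.7) = 83.0 − 20.34 = 62.66 dB(A).
ultrasonic cleaner: 78.2 − 20·log₁₀(36.2/4.7) = 78.2 − 17.73 = 60.47 dB(A).
hydraulic press: 98.2 − 20·log₁₀(65.2/4.7) = 98.2 − 22.84 = 75.36 dB(A).
woodworking router: 89.1 − 20·log₁₀(23.8/4.7) = 89.1 − 14.09 = 75.01 dB(A).
Σ 10^(L/10) = 6.899e+07 → L_total = 10·log₁₀(6.899e+07) = 78.39 dB(A).

78 dB(A)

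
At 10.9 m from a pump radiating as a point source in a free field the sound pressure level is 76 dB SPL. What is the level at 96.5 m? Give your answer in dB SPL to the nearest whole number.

Point-source attenuation: ΔL = 20·log₁₀(r₂/r₁) = 20·log₁₀(96.5/10.9) = 18.942 dB.
L₂ = 76 − 20·log₁₀(96.5/10.9) = 76 − 18.942 = 57.06 dB SPL.

57 dB SPL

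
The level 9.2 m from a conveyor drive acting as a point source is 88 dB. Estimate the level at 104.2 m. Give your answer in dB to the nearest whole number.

67 dB

Point-source attenuation: ΔL = 20·log₁₀(r₂/r₁) = 20·log₁₀(104.2/9.2) = 21.082 dB.
L₂ = 88 − 20·log₁₀(104.2/9.2) = 88 − 21.082 = 66.92 dB.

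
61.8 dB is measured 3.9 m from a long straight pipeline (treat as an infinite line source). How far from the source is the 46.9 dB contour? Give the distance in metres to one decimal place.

120.5 m

Line-source spreading drops the level by 10·log₁₀(r₂/r₁); inverting, r₂/r₁ = 10^(ΔL/10).
r₂ = 3.9·10^((61.8−46.9)/10) = 3.9·10^(14.9/10) = 120.52 m.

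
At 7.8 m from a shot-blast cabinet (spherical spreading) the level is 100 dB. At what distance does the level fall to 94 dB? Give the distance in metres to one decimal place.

15.6 m

For a point source L₁ − L₂ = 20·log₁₀(r₂/r₁), so r₂ = r₁·10^((L₁−L₂)/20).
r₂ = 7.8·10^((100−94)/20) = 7.8·10^(6.0/20) = 15.56 m.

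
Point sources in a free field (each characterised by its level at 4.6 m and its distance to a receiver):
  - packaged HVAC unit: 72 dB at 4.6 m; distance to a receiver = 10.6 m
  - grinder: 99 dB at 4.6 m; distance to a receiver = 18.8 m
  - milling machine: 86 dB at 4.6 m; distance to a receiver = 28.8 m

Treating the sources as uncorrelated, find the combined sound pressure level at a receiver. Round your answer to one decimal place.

86.9 dB

Propagate each source to the receiver with L = L_ref − 20·log₁₀(r/r_ref), then add intensities.
packaged HVAC unit: 72 − 20·log₁₀(10.6/4.6) = 72 − 7.25 = 64.75 dB.
grinder: 99 − 20·log₁₀(18.8/4.6) = 99 − 12.23 = 86.77 dB.
milling machine: 86 − 20·log₁₀(28.8/4.6) = 86 − 15.93 = 70.07 dB.
Σ 10^(L/10) = 4.887e+08 → L_total = 10·log₁₀(4.887e+08) = 86.89 dB.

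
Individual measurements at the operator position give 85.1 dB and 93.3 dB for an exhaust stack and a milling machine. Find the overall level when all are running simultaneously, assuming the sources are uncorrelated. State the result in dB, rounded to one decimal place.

For uncorrelated sources the intensities add, so convert each level to linear form, sum, and take 10·log₁₀ of the total.
Σ 10^(L/10) = 10^(85.1/10) + 10^(93.3/10) = 2.462e+09.
L_total = 10·log₁₀(2.462e+09) = 93.91 dB.

93.9 dB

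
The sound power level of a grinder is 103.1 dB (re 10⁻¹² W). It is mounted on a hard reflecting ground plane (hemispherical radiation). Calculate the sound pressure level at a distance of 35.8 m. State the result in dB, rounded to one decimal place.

Free-field hemispherical radiation: L_p = L_w − 10·log₁₀(2π·r²), r = 35.8 m.
2π·r² = 8053 m², 10·log₁₀ of that is 39.059 dB.
L_p = 103.1 − 39.059 = 64.04 dB.

64.0 dB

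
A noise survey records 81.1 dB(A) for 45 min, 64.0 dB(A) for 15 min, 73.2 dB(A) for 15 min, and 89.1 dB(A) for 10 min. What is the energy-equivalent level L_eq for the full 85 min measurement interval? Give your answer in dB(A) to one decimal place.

Weight each interval's intensity by its duration and average over T = 85 min:
Σ tᵢ·10^(Lᵢ/10) = 45·10^(81.1/10) + 15·10^(64.0/10) + 15·10^(73.2/10) + 10·10^(89.1/10) = 1.428e+10.
L_eq = 10·log₁₀(1.428e+10/85) = 82.25 dB(A).

82.3 dB(A)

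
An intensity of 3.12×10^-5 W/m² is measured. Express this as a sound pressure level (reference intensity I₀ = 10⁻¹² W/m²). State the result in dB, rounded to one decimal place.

74.9 dB

I/I₀ = 3.12×10^-5/10⁻¹² = 3.12×10^7, and L = 10·log₁₀(I/I₀).
L = 10·(0.4942 + 7) = 74.94 dB.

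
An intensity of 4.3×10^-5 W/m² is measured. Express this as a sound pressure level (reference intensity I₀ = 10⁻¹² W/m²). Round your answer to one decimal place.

I/I₀ = 4.3×10^-5/10⁻¹² = 4.3×10^7, and L = 10·log₁₀(I/I₀).
L = 10·(0.6335 + 7) = 76.33 dB.

76.3 dB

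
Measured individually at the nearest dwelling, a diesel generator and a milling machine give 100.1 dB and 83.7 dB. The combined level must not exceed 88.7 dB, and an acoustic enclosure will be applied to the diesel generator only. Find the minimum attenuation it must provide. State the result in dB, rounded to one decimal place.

13.1 dB

Everything except the diesel generator sums to 10^(83.7/10) = 2.344e+08 in linear terms, 83.70 dB.
To meet 88.7 dB overall, the treated diesel generator may contribute at most 10^(88.7/10) − 2.344e+08 = 5.069e+08, i.e. 87.05 dB.
So the diesel generator must be reduced from 100.1 to 87.05 dB: IL = 13.05 dB.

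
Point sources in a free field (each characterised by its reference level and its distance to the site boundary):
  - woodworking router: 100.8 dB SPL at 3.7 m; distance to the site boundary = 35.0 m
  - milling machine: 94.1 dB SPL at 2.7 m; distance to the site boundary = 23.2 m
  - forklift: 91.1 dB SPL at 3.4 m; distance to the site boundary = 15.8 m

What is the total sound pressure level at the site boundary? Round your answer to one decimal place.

Apply inverse-square spreading to bring every level to the receiver, then sum 10^(L/10).
woodworking router: 100.8 − 20·log₁₀(35.0/3.7) = 100.8 − 19.52 = 81.28 dB SPL.
milling machine: 94.1 − 20·log₁₀(23.2/2.7) = 94.1 − 18.68 = 75.42 dB SPL.
forklift: 91.1 − 20·log₁₀(15.8/3.4) = 91.1 − 13.34 = 77.76 dB SPL.
Σ 10^(L/10) = 2.288e+08 → L_total = 10·log₁₀(2.288e+08) = 83.60 dB SPL.

83.6 dB SPL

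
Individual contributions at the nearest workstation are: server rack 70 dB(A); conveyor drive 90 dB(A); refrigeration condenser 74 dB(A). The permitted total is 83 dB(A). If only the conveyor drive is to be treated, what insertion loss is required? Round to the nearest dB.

8 dB

The untreated sources together contribute 10^(70/10) + 10^(74/10) = 3.512e+07, i.e. 75.46 dB(A).
The limit corresponds to 10^(83/10) = 1.995e+08; subtracting the fixed part leaves 1.644e+08 for the conveyor drive, i.e. 82.16 dB(A).
So the conveyor drive must be reduced from 90 to 82.16 dB(A): IL = 7.84 dB.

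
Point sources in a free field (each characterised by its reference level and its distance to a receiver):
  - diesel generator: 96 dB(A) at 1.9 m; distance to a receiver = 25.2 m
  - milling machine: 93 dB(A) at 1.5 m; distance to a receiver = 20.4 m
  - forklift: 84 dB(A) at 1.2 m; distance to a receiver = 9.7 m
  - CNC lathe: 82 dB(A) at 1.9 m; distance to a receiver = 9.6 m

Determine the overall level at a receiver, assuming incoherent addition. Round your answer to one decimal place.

76.4 dB(A)

Propagate each source to the receiver with L = L_ref − 20·log₁₀(r/r_ref), then add intensities.
diesel generator: 96 − 20·log₁₀(25.2/1.9) = 96 − 22.45 = 73.55 dB(A).
milling machine: 93 − 20·log₁₀(20.4/1.5) = 93 − 22.67 = 70.33 dB(A).
forklift: 84 − 20·log₁₀(9.7/1.2) = 84 − 18.15 = 65.85 dB(A).
CNC lathe: 82 − 20·log₁₀(9.6/1.9) = 82 − 14.07 = 67.93 dB(A).
Σ 10^(L/10) = 4.347e+07 → L_total = 10·log₁₀(4.347e+07) = 76.38 dB(A).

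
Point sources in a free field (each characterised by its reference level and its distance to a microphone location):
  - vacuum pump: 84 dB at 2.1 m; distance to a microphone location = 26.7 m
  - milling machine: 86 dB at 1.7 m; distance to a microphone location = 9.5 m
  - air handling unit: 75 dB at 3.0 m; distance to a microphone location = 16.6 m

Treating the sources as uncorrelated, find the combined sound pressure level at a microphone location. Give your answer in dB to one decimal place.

Propagate each source to the receiver with L = L_ref − 20·log₁₀(r/r_ref), then add intensities.
vacuum pump: 84 − 20·log₁₀(26.7/2.1) = 84 − 22.09 = 61.91 dB.
milling machine: 86 − 20·log₁₀(9.5/1.7) = 86 − 14.95 = 71.05 dB.
air handling unit: 75 − 20·log₁₀(16.6/3.0) = 75 − 14.86 = 60.14 dB.
Σ 10^(L/10) = 1.533e+07 → L_total = 10·log₁₀(1.533e+07) = 71.86 dB.

71.9 dB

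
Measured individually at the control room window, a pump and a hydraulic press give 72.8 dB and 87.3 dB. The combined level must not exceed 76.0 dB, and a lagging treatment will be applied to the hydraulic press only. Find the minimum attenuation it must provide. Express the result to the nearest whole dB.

14 dB

Fixed contribution from the other source: Σ 10^(L/10) = 10^(72.8/10) = 1.905e+07 (72.80 dB).
To meet 76.0 dB overall, the treated hydraulic press may contribute at most 10^(76.0/10) − 1.905e+07 = 2.076e+07, i.e. 73.17 dB.
So the hydraulic press must be reduced from 87.3 to 73.17 dB: IL = 14.13 dB.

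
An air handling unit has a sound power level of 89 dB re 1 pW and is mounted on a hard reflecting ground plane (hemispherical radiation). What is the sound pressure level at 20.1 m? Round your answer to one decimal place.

55.0 dB

L_p = L_w − 10·log₁₀(2π·r²) with r = 20.1 m.
2π·r² = 2538 m², 10·log₁₀ of that is 34.046 dB.
L_p = 89 − 34.046 = 54.95 dB.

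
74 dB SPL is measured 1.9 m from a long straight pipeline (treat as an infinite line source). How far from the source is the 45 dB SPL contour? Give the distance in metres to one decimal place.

1509.2 m

Line-source spreading drops the level by 10·log₁₀(r₂/r₁); inverting, r₂/r₁ = 10^(ΔL/10).
r₂ = 1.9·10^((74−45)/10) = 1.9·10^(29.0/10) = 1509.22 m.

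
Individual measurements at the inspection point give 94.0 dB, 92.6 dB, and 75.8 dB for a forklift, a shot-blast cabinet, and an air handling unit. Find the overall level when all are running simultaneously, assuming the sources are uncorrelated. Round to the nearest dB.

96 dB

Incoherent sources combine by intensity addition: L_total = 10·log₁₀(Σ 10^(L_i/10)).
Σ 10^(L/10) = 10^(94.0/10) + 10^(92.6/10) + 10^(75.8/10) = 4.370e+09.
L_total = 10·log₁₀(4.370e+09) = 96.40 dB.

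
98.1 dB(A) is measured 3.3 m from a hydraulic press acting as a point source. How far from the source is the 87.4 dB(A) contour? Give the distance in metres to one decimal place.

11.3 m

Point-source spreading drops the level by 20·log₁₀(r₂/r₁); inverting, r₂/r₁ = 10^(ΔL/20).
r₂ = 3.3·10^((98.1−87.4)/20) = 3.3·10^(10.7/20) = 11.31 m.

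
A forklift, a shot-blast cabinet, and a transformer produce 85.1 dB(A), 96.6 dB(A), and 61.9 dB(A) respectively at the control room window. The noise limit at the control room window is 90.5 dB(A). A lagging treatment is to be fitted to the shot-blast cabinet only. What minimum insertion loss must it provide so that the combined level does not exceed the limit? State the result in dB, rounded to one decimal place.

7.6 dB

Everything except the shot-blast cabinet sums to 10^(85.1/10) + 10^(61.9/10) = 3.251e+08 in linear terms, 85.12 dB(A).
To meet 90.5 dB(A) overall, the treated shot-blast cabinet may contribute at most 10^(90.5/10) − 3.251e+08 = 7.969e+08, i.e. 89.01 dB(A).
Required insertion loss = 96.6 − 89.01 = 7.59 dB.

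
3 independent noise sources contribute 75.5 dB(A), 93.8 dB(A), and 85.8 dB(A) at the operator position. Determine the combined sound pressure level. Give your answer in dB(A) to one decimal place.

Incoherent sources combine by intensity addition: L_total = 10·log₁₀(Σ 10^(L_i/10)).
Σ 10^(L/10) = 10^(75.5/10) + 10^(93.8/10) + 10^(85.8/10) = 2.815e+09.
L_total = 10·log₁₀(2.815e+09) = 94.49 dB(A).

94.5 dB(A)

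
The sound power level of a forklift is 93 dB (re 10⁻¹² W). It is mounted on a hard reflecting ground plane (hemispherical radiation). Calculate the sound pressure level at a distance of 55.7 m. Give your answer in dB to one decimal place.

50.1 dB

Free-field hemispherical radiation: L_p = L_w − 10·log₁₀(2π·r²), r = 55.7 m.
2π·r² = 1.949e+04 m², 10·log₁₀ of that is 42.899 dB.
L_p = 93 − 42.899 = 50.10 dB.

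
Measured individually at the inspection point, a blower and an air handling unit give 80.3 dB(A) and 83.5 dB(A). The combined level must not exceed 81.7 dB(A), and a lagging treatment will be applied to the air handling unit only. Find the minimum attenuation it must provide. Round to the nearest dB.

Everything except the air handling unit sums to 10^(80.3/10) = 1.072e+08 in linear terms, 80.30 dB(A).
The limit corresponds to 10^(81.7/10) = 1.479e+08; subtracting the fixed part leaves 4.076e+07 for the air handling unit, i.e. 76.10 dB(A).
Required insertion loss = 83.5 − 76.10 = 7.40 dB.

7 dB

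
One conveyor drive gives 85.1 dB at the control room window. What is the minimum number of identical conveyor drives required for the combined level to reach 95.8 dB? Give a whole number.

12

The shortfall is 95.8 − 85.1 = 10.7 dB, and N units add 10·log₁₀ N, so need 10·log₁₀ N ≥ 10.7.
N ≥ 10^(10.7/10) = 11.749, so N = 12.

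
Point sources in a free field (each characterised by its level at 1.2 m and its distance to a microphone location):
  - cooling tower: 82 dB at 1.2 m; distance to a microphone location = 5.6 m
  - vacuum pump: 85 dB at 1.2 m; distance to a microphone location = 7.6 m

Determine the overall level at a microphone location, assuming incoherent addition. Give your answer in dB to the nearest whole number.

Apply inverse-square spreading to bring every level to the receiver, then sum 10^(L/10).
cooling tower: 82 − 20·log₁₀(5.6/1.2) = 82 − 13.38 = 68.62 dB.
vacuum pump: 85 − 20·log₁₀(7.6/1.2) = 85 − 16.03 = 68.97 dB.
Σ 10^(L/10) = 1.516e+07 → L_total = 10·log₁₀(1.516e+07) = 71.81 dB.

72 dB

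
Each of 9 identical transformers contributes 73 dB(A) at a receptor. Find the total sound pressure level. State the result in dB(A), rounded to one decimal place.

82.5 dB(A)

L_total = L₁ + 10·log₁₀ N for N identical incoherent sources.
L_total = 73 + 10·log₁₀(9) = 73 + 9.542 = 82.54 dB(A).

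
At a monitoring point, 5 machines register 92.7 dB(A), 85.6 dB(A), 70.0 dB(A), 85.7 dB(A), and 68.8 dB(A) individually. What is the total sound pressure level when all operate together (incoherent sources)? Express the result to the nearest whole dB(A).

94 dB(A)

Incoherent sources combine by intensity addition: L_total = 10·log₁₀(Σ 10^(L_i/10)).
Σ 10^(L/10) = 10^(92.7/10) + 10^(85.6/10) + 10^(70.0/10) + 10^(85.7/10) + 10^(68.8/10) = 2.614e+09.
L_total = 10·log₁₀(2.614e+09) = 94.17 dB(A).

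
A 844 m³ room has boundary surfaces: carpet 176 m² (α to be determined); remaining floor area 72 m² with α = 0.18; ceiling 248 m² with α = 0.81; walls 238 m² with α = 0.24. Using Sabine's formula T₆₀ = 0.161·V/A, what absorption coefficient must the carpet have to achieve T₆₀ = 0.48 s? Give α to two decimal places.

A = 0.161·V/T₆₀ = 0.161·844/0.48 = 283.09 m² sabins.
Absorption from the other surfaces = 72·0.18 + 248·0.81 + 238·0.24 = 270.96 m², so the carpet must supply 12.13 m² over 176 m².
α = 12.13/176 = 0.069.

0.07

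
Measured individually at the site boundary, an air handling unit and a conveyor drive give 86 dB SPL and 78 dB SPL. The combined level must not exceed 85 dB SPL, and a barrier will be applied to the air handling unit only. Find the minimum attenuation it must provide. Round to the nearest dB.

2 dB

Everything except the air handling unit sums to 10^(78/10) = 6.310e+07 in linear terms, 78.00 dB SPL.
To meet 85 dB SPL overall, the treated air handling unit may contribute at most 10^(85/10) − 6.310e+07 = 2.531e+08, i.e. 84.03 dB SPL.
So the air handling unit must be reduced from 86 to 84.03 dB SPL: IL = 1.97 dB.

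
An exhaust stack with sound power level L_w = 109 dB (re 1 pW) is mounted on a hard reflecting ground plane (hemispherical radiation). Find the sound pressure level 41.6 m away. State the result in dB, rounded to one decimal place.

68.6 dB

L_p = L_w − 10·log₁₀(2π·r²) with r = 41.6 m.
2π·r² = 1.087e+04 m², 10·log₁₀ of that is 40.364 dB.
L_p = 109 − 40.364 = 68.64 dB.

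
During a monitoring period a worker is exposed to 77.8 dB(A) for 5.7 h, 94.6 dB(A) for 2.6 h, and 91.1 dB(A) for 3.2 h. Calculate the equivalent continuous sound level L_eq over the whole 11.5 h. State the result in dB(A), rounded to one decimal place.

L_eq = 10·log₁₀[(1/T)·Σ tᵢ·10^(Lᵢ/10)] with T = 11.5 h.
Σ tᵢ·10^(Lᵢ/10) = 5.7·10^(77.8/10) + 2.6·10^(94.6/10) + 3.2·10^(91.1/10) = 1.196e+10.
L_eq = 10·log₁₀(1.196e+10/11.5) = 90.17 dB(A).

90.2 dB(A)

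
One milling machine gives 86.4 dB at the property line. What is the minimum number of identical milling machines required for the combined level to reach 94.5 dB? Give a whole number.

7

N identical sources give L₁ + 10·log₁₀ N, so require 10·log₁₀ N ≥ 94.5 − 86.4 = 8.1 dB.
N ≥ 10^(8.1/10) = 6.457, so N = 7.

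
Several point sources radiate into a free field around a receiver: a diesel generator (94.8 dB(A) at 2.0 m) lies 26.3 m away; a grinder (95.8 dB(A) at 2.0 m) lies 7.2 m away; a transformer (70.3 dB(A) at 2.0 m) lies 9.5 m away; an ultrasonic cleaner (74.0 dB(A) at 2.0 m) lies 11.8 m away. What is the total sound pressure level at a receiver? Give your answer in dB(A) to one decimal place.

Propagate each source to the receiver with L = L_ref − 20·log₁₀(r/r_ref), then add intensities.
diesel generator: 94.8 − 20·log₁₀(26.3/2.0) = 94.8 − 22.38 = 72.42 dB(A).
grinder: 95.8 − 20·log₁₀(7.2/2.0) = 95.8 − 11.13 = 84.67 dB(A).
transformer: 70.3 − 20·log₁₀(9.5/2.0) = 70.3 − 13.53 = 56.77 dB(A).
ultrasonic cleaner: 74.0 − 20·log₁₀(11.8/2.0) = 74.0 − 15.42 = 58.58 dB(A).
Σ 10^(L/10) = 3.120e+08 → L_total = 10·log₁₀(3.120e+08) = 84.94 dB(A).

84.9 dB(A)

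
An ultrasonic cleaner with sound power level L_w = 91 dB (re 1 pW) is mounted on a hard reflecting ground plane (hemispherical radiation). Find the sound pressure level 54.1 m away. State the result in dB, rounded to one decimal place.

Free-field hemispherical radiation: L_p = L_w − 10·log₁₀(2π·r²), r = 54.1 m.
2π·r² = 1.839e+04 m², 10·log₁₀ of that is 42.646 dB.
L_p = 91 − 42.646 = 48.35 dB.

48.4 dB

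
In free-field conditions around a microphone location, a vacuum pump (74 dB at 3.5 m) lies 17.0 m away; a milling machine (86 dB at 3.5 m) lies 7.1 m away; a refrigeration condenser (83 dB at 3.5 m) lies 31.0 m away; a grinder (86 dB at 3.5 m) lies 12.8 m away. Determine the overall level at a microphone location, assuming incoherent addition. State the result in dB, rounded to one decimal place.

81.1 dB

First find each source's level at the receiver (point-source: −20·log₁₀(r/r_ref)), then combine on an intensity basis.
vacuum pump: 74 − 20·log₁₀(17.0/3.5) = 74 − 13.73 = 60.27 dB.
milling machine: 86 − 20·log₁₀(7.1/3.5) = 86 − 6.14 = 79.86 dB.
refrigeration condenser: 83 − 20·log₁₀(31.0/3.5) = 83 − 18.95 = 64.05 dB.
grinder: 86 − 20·log₁₀(12.8/3.5) = 86 − 11.26 = 74.74 dB.
Σ 10^(L/10) = 1.301e+08 → L_total = 10·log₁₀(1.301e+08) = 81.14 dB.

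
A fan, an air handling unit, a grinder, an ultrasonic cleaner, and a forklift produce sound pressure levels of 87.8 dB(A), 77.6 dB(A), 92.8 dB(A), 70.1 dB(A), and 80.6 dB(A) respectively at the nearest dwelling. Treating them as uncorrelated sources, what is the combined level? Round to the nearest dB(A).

94 dB(A)

For uncorrelated sources the intensities add, so convert each level to linear form, sum, and take 10·log₁₀ of the total.
Σ 10^(L/10) = 10^(87.8/10) + 10^(77.6/10) + 10^(92.8/10) + 10^(70.1/10) + 10^(80.6/10) = 2.691e+09.
L_total = 10·log₁₀(2.691e+09) = 94.30 dB(A).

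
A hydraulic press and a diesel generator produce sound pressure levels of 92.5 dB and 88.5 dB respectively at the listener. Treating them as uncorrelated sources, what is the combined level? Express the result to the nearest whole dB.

Incoherent sources combine by intensity addition: L_total = 10·log₁₀(Σ 10^(L_i/10)).
Σ 10^(L/10) = 10^(92.5/10) + 10^(88.5/10) = 2.486e+09.
L_total = 10·log₁₀(2.486e+09) = 93.96 dB.

94 dB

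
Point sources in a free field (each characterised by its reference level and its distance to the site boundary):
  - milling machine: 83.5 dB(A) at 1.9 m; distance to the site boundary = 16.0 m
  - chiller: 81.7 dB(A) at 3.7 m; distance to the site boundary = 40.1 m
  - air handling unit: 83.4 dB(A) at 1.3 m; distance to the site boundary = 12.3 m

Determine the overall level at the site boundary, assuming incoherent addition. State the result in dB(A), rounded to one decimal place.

68.4 dB(A)

Propagate each source to the receiver with L = L_ref − 20·log₁₀(r/r_ref), then add intensities.
milling machine: 83.5 − 20·log₁₀(16.0/1.9) = 83.5 − 18.51 = 64.99 dB(A).
chiller: 81.7 − 20·log₁₀(40.1/3.7) = 81.7 − 20.70 = 61.00 dB(A).
air handling unit: 83.4 − 20·log₁₀(12.3/1.3) = 83.4 − 19.52 = 63.88 dB(A).
Σ 10^(L/10) = 6.860e+06 → L_total = 10·log₁₀(6.860e+06) = 68.36 dB(A).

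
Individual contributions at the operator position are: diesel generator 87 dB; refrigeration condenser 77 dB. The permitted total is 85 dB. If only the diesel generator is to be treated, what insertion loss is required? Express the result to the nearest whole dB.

Fixed contribution from the other source: Σ 10^(L/10) = 10^(77/10) = 5.012e+07 (77.00 dB).
The limit corresponds to 10^(85/10) = 3.162e+08; subtracting the fixed part leaves 2.661e+08 for the diesel generator, i.e. 84.25 dB.
Required insertion loss = 87 − 84.25 = 2.75 dB.

3 dB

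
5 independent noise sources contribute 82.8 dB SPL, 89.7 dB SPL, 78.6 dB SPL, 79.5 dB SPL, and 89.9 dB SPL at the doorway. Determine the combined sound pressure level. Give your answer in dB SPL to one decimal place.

Incoherent sources combine by intensity addition: L_total = 10·log₁₀(Σ 10^(L_i/10)).
Σ 10^(L/10) = 10^(82.8/10) + 10^(89.7/10) + 10^(78.6/10) + 10^(79.5/10) + 10^(89.9/10) = 2.263e+09.
L_total = 10·log₁₀(2.263e+09) = 93.55 dB SPL.

93.5 dB SPL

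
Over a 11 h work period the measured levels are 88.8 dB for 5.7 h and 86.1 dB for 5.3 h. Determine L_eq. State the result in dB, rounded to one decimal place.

87.7 dB

Weight each interval's intensity by its duration and average over T = 11 h:
Σ tᵢ·10^(Lᵢ/10) = 5.7·10^(88.8/10) + 5.3·10^(86.1/10) = 6.483e+09.
L_eq = 10·log₁₀(6.483e+09/11) = 87.70 dB.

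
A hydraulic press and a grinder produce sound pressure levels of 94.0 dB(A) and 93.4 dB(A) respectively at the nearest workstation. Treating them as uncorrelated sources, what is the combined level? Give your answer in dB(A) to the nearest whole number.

For uncorrelated sources the intensities add, so convert each level to linear form, sum, and take 10·log₁₀ of the total.
Σ 10^(L/10) = 10^(94.0/10) + 10^(93.4/10) = 4.700e+09.
L_total = 10·log₁₀(4.700e+09) = 96.72 dB(A).

97 dB(A)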